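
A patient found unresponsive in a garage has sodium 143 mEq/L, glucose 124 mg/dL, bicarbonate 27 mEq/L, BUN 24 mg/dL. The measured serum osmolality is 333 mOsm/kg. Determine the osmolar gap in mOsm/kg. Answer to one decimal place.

31.5 mOsm/kg

Calculated osmolality = 2·Na + glucose/18 + BUN/2.8
= 2·143 + 124/18 + 24/2.8
= 286 + 6.89 + 8.57
= 301.46 mOsm/kg ≈ 301.5 mOsm/kg
Osmolar gap = measured − calculated = 333 − 301.5 = 31.5 mOsm/kg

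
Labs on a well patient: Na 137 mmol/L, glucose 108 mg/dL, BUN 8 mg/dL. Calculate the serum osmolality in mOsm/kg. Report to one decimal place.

Calculated osmolality = 2·Na + glucose/18 + BUN/2.8
= 2·137 + 108/18 + 8/2.8
= 274 + 6 + 2.86
= 282.86 mOsm/kg

282.9 mOsm/kg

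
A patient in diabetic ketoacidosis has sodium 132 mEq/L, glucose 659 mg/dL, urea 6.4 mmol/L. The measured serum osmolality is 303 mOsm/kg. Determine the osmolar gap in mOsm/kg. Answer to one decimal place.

Calculated osmolality = 2·Na + glucose/18 + urea
= 2·132 + 659/18 + 6.4
= 264 + 36.61 + 6.40
= 307.01 mOsm/kg ≈ 307.0 mOsm/kg
Osmolar gap = measured − calculated = 303 − 307.0 = -4.0 mOsm/kg

-4.0 mOsm/kg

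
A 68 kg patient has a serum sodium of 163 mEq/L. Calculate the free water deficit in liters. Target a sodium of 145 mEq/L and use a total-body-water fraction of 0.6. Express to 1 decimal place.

TBW = 0.6 · 68 = 40.8 L
Free water deficit = TBW · (Na/145 − 1)
= 40.8 · (163/145 − 1)
= 40.8 · 0.1241
= 5.06 L

5.1 L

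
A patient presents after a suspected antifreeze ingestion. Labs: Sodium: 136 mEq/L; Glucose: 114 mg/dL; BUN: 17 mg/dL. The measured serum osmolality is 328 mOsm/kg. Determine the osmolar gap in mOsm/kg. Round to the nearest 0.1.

43.6 mOsm/kg

Calculated osmolality = 2·Na + glucose/18 + BUN/2.8
= 2·136 + 114/18 + 17/2.8
= 272 + 6.33 + 6.07
= 284.4 mOsm/kg ≈ 284.4 mOsm/kg
Osmolar gap = measured − calculated = 328 − 284.4 = 43.6 mOsm/kg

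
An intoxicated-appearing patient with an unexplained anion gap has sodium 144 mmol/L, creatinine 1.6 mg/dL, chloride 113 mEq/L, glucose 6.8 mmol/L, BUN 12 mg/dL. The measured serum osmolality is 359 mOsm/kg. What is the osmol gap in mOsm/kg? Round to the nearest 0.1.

Calculated osmolality = 2·Na + glucose + BUN/2.8
= 2·144 + 6.8 + 12/2.8
= 288 + 6.80 + 4.29
= 299.09 mOsm/kg ≈ 299.1 mOsm/kg
Osmolar gap = measured − calculated = 359 − 299.1 = 59.9 mOsm/kg

59.9 mOsm/kg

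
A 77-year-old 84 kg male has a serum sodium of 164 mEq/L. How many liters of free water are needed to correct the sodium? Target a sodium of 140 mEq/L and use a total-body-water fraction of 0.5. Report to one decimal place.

TBW = 0.5 · 84 = 42 L
Free water deficit = TBW · (Na/140 − 1)
= 42 · (164/140 − 1)
= 42 · 0.1714
= 7.2 L

7.2 L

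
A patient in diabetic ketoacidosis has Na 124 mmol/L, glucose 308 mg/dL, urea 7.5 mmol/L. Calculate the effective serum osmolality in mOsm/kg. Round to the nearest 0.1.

Effective osmolality excludes urea (freely permeant across cell membranes):
2·Na + glucose/18
= 2·124 + 308/18
= 248 + 17.11
= 265.11 mOsm/kg

265.1 mOsm/kg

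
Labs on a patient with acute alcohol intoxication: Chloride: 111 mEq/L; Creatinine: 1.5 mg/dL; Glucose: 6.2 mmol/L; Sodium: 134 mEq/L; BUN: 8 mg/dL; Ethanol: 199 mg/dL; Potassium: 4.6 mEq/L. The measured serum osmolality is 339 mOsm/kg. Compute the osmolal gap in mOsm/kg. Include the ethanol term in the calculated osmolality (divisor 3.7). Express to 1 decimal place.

Calculated osmolality = 2·Na + glucose + BUN/2.8 + ethanol/3.7
= 2·134 + 6.2 + 8/2.8 + 199/3.7
= 268 + 6.20 + 2.86 + 53.78
= 330.84 mOsm/kg ≈ 330.8 mOsm/kg
Osmolar gap = measured − calculated = 339 − 330.8 = 8.2 mOsm/kg

8.2 mOsm/kg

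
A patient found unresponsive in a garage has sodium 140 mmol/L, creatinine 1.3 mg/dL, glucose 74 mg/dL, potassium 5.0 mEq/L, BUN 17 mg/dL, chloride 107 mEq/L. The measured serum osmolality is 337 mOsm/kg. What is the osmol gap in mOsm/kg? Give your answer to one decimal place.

Calculated osmolality = 2·Na + glucose/18 + BUN/2.8
= 2·140 + 74/18 + 17/2.8
= 280 + 4.11 + 6.07
= 290.18 mOsm/kg ≈ 290.2 mOsm/kg
Osmolar gap = measured − calculated = 337 − 290.2 = 46.8 mOsm/kg

46.8 mOsm/kg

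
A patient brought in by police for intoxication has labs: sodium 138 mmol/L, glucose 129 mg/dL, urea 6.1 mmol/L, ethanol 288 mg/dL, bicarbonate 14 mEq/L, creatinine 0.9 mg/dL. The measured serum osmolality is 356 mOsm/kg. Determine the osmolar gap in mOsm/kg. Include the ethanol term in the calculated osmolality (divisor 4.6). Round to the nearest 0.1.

4.1 mOsm/kg

Calculated osmolality = 2·Na + glucose/18 + urea + ethanol/4.6
= 2·138 + 129/18 + 6.1 + 288/4.6
= 276 + 7.17 + 6.10 + 62.61
= 351.88 mOsm/kg ≈ 351.9 mOsm/kg
Osmolar gap = measured − calculated = 356 − 351.9 = 4.1 mOsm/kg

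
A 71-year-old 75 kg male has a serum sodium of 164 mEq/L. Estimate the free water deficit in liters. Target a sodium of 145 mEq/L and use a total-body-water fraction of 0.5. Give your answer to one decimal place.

TBW = 0.5 · 75 = 37.5 L
Free water deficit = TBW · (Na/145 − 1)
= 37.5 · (164/145 − 1)
= 37.5 · 0.131
= 4.91 L

4.9 L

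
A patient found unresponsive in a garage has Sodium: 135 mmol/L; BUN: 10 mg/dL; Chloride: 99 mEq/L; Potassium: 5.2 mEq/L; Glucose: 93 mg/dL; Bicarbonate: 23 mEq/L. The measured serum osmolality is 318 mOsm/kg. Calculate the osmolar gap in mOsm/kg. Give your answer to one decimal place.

Calculated osmolality = 2·Na + glucose/18 + BUN/2.8
= 2·135 + 93/18 + 10/2.8
= 270 + 5.17 + 3.57
= 278.74 mOsm/kg ≈ 278.7 mOsm/kg
Osmolar gap = measured − calculated = 318 − 278.7 = 39.3 mOsm/kg

39.3 mOsm/kg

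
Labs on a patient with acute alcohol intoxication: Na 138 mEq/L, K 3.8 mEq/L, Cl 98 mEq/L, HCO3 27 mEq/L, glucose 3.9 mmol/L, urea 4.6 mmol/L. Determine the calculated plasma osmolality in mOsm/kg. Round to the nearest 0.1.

284.5 mOsm/kg

Calculated osmolality = 2·Na + glucose + urea
= 2·138 + 3.9 + 4.6
= 276 + 3.90 + 4.60
= 284.5 mOsm/kg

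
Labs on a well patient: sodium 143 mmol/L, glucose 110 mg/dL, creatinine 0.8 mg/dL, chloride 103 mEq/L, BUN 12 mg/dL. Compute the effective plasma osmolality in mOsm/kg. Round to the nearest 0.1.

292.1 mOsm/kg

Effective osmolality excludes urea (freely permeant across cell membranes):
2·Na + glucose/18
= 2·143 + 110/18
= 286 + 6.11
= 292.11 mOsm/kg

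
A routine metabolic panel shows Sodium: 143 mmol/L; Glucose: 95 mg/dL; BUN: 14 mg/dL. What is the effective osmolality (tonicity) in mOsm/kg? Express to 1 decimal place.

291.3 mOsm/kg

Effective osmolality excludes urea (freely permeant across cell membranes):
2·Na + glucose/18
= 2·143 + 95/18
= 286 + 5.28
= 291.28 mOsm/kg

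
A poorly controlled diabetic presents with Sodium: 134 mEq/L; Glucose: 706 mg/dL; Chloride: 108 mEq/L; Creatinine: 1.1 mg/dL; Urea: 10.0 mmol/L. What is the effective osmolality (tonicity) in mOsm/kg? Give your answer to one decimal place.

Effective osmolality excludes urea (freely permeant across cell membranes):
2·Na + glucose/18
= 2·134 + 706/18
= 268 + 39.22
= 307.22 mOsm/kg

307.2 mOsm/kg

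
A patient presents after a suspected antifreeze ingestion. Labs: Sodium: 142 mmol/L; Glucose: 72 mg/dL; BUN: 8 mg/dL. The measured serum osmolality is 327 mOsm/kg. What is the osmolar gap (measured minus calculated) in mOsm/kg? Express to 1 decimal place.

Calculated osmolality = 2·Na + glucose/18 + BUN/2.8
= 2·142 + 72/18 + 8/2.8
= 284 + 4 + 2.86
= 290.86 mOsm/kg ≈ 290.9 mOsm/kg
Osmolar gap = measured − calculated = 327 − 290.9 = 36.1 mOsm/kg

36.1 mOsm/kg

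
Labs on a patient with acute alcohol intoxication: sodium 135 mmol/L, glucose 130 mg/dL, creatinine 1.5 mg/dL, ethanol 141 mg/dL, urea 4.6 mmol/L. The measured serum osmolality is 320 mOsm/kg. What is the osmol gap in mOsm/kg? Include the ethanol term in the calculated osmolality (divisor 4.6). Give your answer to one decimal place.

Calculated osmolality = 2·Na + glucose/18 + urea + ethanol/4.6
= 2·135 + 130/18 + 4.6 + 141/4.6
= 270 + 7.22 + 4.60 + 30.65
= 312.47 mOsm/kg ≈ 312.5 mOsm/kg
Osmolar gap = measured − calculated = 320 − 312.5 = 7.5 mOsm/kg

7.5 mOsm/kg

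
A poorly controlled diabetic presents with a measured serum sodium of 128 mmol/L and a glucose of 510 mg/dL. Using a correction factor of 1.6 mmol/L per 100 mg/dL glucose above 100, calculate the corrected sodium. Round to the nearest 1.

Corrected Na = measured Na + 1.6 · (glucose − 100)/100
= 128 + 1.6 · (510 − 100)/100
= 128 + 6.6
= 134.6 mmol/L

135 mmol/L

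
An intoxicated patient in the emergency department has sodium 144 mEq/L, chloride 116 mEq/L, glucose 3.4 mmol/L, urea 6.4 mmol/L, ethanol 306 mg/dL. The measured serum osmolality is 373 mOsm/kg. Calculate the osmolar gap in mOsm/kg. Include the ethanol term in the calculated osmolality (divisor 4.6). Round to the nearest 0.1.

8.7 mOsm/kg

Calculated osmolality = 2·Na + glucose + urea + ethanol/4.6
= 2·144 + 3.4 + 6.4 + 306/4.6
= 288 + 3.40 + 6.40 + 66.52
= 364.32 mOsm/kg ≈ 364.3 mOsm/kg
Osmolar gap = measured − calculated = 373 − 364.3 = 8.7 mOsm/kg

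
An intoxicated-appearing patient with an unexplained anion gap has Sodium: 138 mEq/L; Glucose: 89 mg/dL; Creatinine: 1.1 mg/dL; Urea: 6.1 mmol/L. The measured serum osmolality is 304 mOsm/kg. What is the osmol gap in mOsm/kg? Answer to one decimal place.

17.0 mOsm/kg

Calculated osmolality = 2·Na + glucose/18 + urea
= 2·138 + 89/18 + 6.1
= 276 + 4.94 + 6.10
= 287.04 mOsm/kg ≈ 287.0 mOsm/kg
Osmolar gap = measured − calculated = 304 − 287.0 = 17.0 mOsm/kg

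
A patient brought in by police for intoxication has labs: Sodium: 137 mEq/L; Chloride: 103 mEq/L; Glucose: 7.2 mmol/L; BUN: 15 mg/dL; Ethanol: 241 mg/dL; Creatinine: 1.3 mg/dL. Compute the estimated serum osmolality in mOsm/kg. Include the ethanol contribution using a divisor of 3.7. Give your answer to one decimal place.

351.7 mOsm/kg

Calculated osmolality = 2·Na + glucose + BUN/2.8 + ethanol/3.7
= 2·137 + 7.2 + 15/2.8 + 241/3.7
= 274 + 7.20 + 5.36 + 65.14
= 351.7 mOsm/kg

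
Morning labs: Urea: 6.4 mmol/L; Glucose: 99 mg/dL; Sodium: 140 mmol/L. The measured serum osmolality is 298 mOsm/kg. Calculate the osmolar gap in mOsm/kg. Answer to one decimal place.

Calculated osmolality = 2·Na + glucose/18 + urea
= 2·140 + 99/18 + 6.4
= 280 + 5.50 + 6.40
= 291.9 mOsm/kg ≈ 291.9 mOsm/kg
Osmolar gap = measured − calculated = 298 − 291.9 = 6.1 mOsm/kg

6.1 mOsm/kg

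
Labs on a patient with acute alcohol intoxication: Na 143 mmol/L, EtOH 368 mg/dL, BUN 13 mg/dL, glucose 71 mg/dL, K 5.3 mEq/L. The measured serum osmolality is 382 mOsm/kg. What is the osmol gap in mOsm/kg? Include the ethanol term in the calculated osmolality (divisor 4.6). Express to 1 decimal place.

Calculated osmolality = 2·Na + glucose/18 + BUN/2.8 + ethanol/4.6
= 2·143 + 71/18 + 13/2.8 + 368/4.6
= 286 + 3.94 + 4.64 + 80
= 374.58 mOsm/kg ≈ 374.6 mOsm/kg
Osmolar gap = measured − calculated = 382 − 374.6 = 7.4 mOsm/kg

7.4 mOsm/kg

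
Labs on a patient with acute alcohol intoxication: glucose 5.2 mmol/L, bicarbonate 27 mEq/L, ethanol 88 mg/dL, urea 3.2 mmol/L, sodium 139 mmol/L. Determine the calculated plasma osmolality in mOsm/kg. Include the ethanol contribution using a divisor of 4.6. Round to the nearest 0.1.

Calculated osmolality = 2·Na + glucose + urea + ethanol/4.6
= 2·139 + 5.2 + 3.2 + 88/4.6
= 278 + 5.20 + 3.20 + 19.13
= 305.53 mOsm/kg

305.5 mOsm/kg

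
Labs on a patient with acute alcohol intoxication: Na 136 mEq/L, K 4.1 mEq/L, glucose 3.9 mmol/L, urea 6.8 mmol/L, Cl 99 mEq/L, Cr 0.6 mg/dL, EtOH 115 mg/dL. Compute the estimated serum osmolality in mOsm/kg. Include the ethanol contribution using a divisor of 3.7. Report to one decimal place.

Calculated osmolality = 2·Na + glucose + urea + ethanol/3.7
= 2·136 + 3.9 + 6.8 + 115/3.7
= 272 + 3.90 + 6.80 + 31.08
= 313.78 mOsm/kg

313.8 mOsm/kg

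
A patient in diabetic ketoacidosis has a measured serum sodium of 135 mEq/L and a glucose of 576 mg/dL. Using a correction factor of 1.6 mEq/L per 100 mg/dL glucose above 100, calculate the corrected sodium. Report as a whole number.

Corrected Na = measured Na + 1.6 · (glucose − 100)/100
= 135 + 1.6 · (576 − 100)/100
= 135 + 7.6
= 142.6 mEq/L

143 mEq/L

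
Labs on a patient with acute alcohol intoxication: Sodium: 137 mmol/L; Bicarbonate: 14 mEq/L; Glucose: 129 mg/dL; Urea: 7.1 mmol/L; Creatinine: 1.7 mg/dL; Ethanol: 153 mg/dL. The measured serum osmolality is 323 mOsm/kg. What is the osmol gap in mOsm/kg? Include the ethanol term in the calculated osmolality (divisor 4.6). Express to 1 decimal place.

1.5 mOsm/kg

Calculated osmolality = 2·Na + glucose/18 + urea + ethanol/4.6
= 2·137 + 129/18 + 7.1 + 153/4.6
= 274 + 7.17 + 7.10 + 33.26
= 321.53 mOsm/kg ≈ 321.5 mOsm/kg
Osmolar gap = measured − calculated = 323 − 321.5 = 1.5 mOsm/kg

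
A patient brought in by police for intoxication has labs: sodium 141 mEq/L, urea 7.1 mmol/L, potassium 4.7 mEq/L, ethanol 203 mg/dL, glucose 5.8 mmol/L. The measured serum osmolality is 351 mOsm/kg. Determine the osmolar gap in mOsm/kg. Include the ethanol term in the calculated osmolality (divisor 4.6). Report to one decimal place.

Calculated osmolality = 2·Na + glucose + urea + ethanol/4.6
= 2·141 + 5.8 + 7.1 + 203/4.6
= 282 + 5.80 + 7.10 + 44.13
= 339.03 mOsm/kg ≈ 339.0 mOsm/kg
Osmolar gap = measured − calculated = 351 − 339.0 = 12.0 mOsm/kg

12.0 mOsm/kg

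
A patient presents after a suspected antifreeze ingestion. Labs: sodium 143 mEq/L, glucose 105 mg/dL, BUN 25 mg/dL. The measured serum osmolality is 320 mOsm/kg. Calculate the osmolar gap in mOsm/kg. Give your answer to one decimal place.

Calculated osmolality = 2·Na + glucose/18 + BUN/2.8
= 2·143 + 105/18 + 25/2.8
= 286 + 5.83 + 8.93
= 300.76 mOsm/kg ≈ 300.8 mOsm/kg
Osmolar gap = measured − calculated = 320 − 300.8 = 19.2 mOsm/kg

19.2 mOsm/kg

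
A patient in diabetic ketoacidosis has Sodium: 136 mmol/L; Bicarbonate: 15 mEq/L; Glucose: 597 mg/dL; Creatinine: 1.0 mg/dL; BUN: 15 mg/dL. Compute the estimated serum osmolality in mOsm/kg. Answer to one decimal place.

Calculated osmolality = 2·Na + glucose/18 + BUN/2.8
= 2·136 + 597/18 + 15/2.8
= 272 + 33.17 + 5.36
= 310.53 mOsm/kg

310.5 mOsm/kg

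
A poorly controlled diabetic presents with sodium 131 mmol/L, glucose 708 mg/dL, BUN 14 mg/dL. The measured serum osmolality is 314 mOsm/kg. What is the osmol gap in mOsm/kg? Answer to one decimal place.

Calculated osmolality = 2·Na + glucose/18 + BUN/2.8
= 2·131 + 708/18 + 14/2.8
= 262 + 39.33 + 5
= 306.33 mOsm/kg ≈ 306.3 mOsm/kg
Osmolar gap = measured − calculated = 314 − 306.3 = 7.7 mOsm/kg

7.7 mOsm/kg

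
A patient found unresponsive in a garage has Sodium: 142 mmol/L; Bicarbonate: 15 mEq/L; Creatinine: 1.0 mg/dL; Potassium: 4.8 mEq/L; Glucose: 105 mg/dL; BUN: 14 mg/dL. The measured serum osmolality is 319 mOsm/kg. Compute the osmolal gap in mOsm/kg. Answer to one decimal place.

24.2 mOsm/kg

Calculated osmolality = 2·Na + glucose/18 + BUN/2.8
= 2·142 + 105/18 + 14/2.8
= 284 + 5.83 + 5
= 294.83 mOsm/kg ≈ 294.8 mOsm/kg
Osmolar gap = measured − calculated = 319 − 294.8 = 24.2 mOsm/kg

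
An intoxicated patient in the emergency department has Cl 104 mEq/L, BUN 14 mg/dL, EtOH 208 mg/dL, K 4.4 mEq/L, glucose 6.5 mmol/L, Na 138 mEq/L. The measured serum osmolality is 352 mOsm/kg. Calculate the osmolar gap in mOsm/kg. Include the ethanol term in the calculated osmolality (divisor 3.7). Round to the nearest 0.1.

Calculated osmolality = 2·Na + glucose + BUN/2.8 + ethanol/3.7
= 2·138 + 6.5 + 14/2.8 + 208/3.7
= 276 + 6.50 + 5 + 56.22
= 343.72 mOsm/kg ≈ 343.7 mOsm/kg
Osmolar gap = measured − calculated = 352 − 343.7 = 8.3 mOsm/kg

8.3 mOsm/kg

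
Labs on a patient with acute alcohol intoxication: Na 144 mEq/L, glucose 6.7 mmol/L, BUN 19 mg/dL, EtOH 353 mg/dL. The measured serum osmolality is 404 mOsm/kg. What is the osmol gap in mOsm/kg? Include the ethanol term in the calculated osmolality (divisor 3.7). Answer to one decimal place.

7.1 mOsm/kg

Calculated osmolality = 2·Na + glucose + BUN/2.8 + ethanol/3.7
= 2·144 + 6.7 + 19/2.8 + 353/3.7
= 288 + 6.70 + 6.79 + 95.41
= 396.9 mOsm/kg ≈ 396.9 mOsm/kg
Osmolar gap = measured − calculated = 404 − 396.9 = 7.1 mOsm/kg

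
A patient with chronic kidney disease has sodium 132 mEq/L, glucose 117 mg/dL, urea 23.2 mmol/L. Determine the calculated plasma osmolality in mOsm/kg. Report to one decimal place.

Calculated osmolality = 2·Na + glucose/18 + urea
= 2·132 + 117/18 + 23.2
= 264 + 6.50 + 23.20
= 293.7 mOsm/kg

293.7 mOsm/kg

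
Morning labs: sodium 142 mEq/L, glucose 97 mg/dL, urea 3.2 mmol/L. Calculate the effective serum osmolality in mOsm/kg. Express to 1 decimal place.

289.4 mOsm/kg

Effective osmolality excludes urea (freely permeant across cell membranes):
2·Na + glucose/18
= 2·142 + 97/18
= 284 + 5.39
= 289.39 mOsm/kg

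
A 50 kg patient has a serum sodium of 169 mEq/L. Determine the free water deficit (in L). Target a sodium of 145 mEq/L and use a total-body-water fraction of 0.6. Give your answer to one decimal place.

5.0 L

TBW = 0.6 · 50 = 30 L
Free water deficit = TBW · (Na/145 − 1)
= 30 · (169/145 − 1)
= 30 · 0.1655
= 4.96 L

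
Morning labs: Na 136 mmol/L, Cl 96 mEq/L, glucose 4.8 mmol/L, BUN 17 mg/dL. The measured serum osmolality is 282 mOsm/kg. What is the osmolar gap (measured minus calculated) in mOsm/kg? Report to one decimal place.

-0.9 mOsm/kg

Calculated osmolality = 2·Na + glucose + BUN/2.8
= 2·136 + 4.8 + 17/2.8
= 272 + 4.80 + 6.07
= 282.87 mOsm/kg ≈ 282.9 mOsm/kg
Osmolar gap = measured − calculated = 282 − 282.9 = -0.9 mOsm/kg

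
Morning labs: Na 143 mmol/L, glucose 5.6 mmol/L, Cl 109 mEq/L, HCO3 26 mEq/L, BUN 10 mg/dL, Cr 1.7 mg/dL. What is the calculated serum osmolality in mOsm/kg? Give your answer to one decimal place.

Calculated osmolality = 2·Na + glucose + BUN/2.8
= 2·143 + 5.6 + 10/2.8
= 286 + 5.60 + 3.57
= 295.17 mOsm/kg

295.2 mOsm/kg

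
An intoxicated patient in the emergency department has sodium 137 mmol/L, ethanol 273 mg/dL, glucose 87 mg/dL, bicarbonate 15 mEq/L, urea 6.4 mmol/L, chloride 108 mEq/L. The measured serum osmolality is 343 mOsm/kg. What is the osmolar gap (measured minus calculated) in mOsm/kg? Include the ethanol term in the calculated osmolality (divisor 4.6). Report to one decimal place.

Calculated osmolality = 2·Na + glucose/18 + urea + ethanol/4.6
= 2·137 + 87/18 + 6.4 + 273/4.6
= 274 + 4.83 + 6.40 + 59.35
= 344.58 mOsm/kg ≈ 344.6 mOsm/kg
Osmolar gap = measured − calculated = 343 − 344.6 = -1.6 mOsm/kg

-1.6 mOsm/kg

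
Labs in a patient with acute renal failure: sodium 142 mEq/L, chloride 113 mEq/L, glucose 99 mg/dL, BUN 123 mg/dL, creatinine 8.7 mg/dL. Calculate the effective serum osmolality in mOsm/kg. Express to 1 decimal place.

Effective osmolality excludes urea (freely permeant across cell membranes):
2·Na + glucose/18
= 2·142 + 99/18
= 284 + 5.5
= 289.5 mOsm/kg

289.5 mOsm/kg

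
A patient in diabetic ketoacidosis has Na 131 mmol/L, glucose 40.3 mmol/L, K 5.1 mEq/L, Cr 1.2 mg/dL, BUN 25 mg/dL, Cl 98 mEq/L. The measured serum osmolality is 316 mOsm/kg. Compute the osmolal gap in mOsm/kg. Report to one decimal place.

4.8 mOsm/kg

Calculated osmolality = 2·Na + glucose + BUN/2.8
= 2·131 + 40.3 + 25/2.8
= 262 + 40.30 + 8.93
= 311.23 mOsm/kg ≈ 311.2 mOsm/kg
Osmolar gap = measured − calculated = 316 − 311.2 = 4.8 mOsm/kg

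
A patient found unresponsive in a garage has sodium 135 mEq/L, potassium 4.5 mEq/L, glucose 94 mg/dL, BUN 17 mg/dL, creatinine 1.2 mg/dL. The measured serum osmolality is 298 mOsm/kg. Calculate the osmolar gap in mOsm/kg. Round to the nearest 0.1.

Calculated osmolality = 2·Na + glucose/18 + BUN/2.8
= 2·135 + 94/18 + 17/2.8
= 270 + 5.22 + 6.07
= 281.29 mOsm/kg ≈ 281.3 mOsm/kg
Osmolar gap = measured − calculated = 298 − 281.3 = 16.7 mOsm/kg

16.7 mOsm/kg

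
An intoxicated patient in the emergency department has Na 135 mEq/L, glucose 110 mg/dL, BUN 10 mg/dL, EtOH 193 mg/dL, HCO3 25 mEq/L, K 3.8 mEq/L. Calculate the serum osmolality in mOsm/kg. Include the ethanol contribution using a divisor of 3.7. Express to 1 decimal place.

Calculated osmolality = 2·Na + glucose/18 + BUN/2.8 + ethanol/3.7
= 2·135 + 110/18 + 10/2.8 + 193/3.7
= 270 + 6.11 + 3.57 + 52.16
= 331.84 mOsm/kg

331.8 mOsm/kg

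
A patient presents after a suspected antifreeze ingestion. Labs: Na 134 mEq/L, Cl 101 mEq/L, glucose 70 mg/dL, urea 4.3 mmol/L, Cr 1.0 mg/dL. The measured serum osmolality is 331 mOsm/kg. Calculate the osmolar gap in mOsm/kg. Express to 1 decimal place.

Calculated osmolality = 2·Na + glucose/18 + urea
= 2·134 + 70/18 + 4.3
= 268 + 3.89 + 4.30
= 276.19 mOsm/kg ≈ 276.2 mOsm/kg
Osmolar gap = measured − calculated = 331 − 276.2 = 54.8 mOsm/kg

54.8 mOsm/kg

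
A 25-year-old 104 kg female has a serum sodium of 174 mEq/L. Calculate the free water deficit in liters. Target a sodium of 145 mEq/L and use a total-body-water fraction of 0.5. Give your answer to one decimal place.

10.4 L

TBW = 0.5 · 104 = 52 L
Free water deficit = TBW · (Na/145 − 1)
= 52 · (174/145 − 1)
= 52 · 0.2
= 10.4 L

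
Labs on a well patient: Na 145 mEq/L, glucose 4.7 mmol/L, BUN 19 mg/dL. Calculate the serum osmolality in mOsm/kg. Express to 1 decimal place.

Calculated osmolality = 2·Na + glucose + BUN/2.8
= 2·145 + 4.7 + 19/2.8
= 290 + 4.70 + 6.79
= 301.49 mOsm/kg

301.5 mOsm/kg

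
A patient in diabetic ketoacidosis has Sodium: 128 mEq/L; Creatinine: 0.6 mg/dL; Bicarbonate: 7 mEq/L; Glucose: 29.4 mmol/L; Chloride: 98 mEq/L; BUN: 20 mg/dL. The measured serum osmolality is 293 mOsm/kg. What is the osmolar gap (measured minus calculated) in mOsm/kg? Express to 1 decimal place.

0.5 mOsm/kg

Calculated osmolality = 2·Na + glucose + BUN/2.8
= 2·128 + 29.4 + 20/2.8
= 256 + 29.40 + 7.14
= 292.54 mOsm/kg ≈ 292.5 mOsm/kg
Osmolar gap = measured − calculated = 293 − 292.5 = 0.5 mOsm/kg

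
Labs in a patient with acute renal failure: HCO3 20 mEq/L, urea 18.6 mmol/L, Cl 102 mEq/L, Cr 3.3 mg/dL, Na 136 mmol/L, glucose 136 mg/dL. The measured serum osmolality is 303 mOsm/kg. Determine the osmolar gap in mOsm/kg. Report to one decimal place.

4.8 mOsm/kg

Calculated osmolality = 2·Na + glucose/18 + urea
= 2·136 + 136/18 + 18.6
= 272 + 7.56 + 18.60
= 298.16 mOsm/kg ≈ 298.2 mOsm/kg
Osmolar gap = measured − calculated = 303 − 298.2 = 4.8 mOsm/kg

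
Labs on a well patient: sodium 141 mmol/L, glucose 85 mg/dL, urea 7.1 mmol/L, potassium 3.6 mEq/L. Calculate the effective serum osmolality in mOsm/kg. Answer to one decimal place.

286.7 mOsm/kg

Effective osmolality excludes urea (freely permeant across cell membranes):
2·Na + glucose/18
= 2·141 + 85/18
= 282 + 4.72
= 286.72 mOsm/kg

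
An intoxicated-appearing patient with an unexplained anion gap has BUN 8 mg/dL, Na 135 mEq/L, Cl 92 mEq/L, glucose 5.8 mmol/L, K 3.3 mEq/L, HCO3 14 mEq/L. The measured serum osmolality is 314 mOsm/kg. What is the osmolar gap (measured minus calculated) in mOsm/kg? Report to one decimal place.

35.3 mOsm/kg

Calculated osmolality = 2·Na + glucose + BUN/2.8
= 2·135 + 5.8 + 8/2.8
= 270 + 5.80 + 2.86
= 278.66 mOsm/kg ≈ 278.7 mOsm/kg
Osmolar gap = measured − calculated = 314 − 278.7 = 35.3 mOsm/kg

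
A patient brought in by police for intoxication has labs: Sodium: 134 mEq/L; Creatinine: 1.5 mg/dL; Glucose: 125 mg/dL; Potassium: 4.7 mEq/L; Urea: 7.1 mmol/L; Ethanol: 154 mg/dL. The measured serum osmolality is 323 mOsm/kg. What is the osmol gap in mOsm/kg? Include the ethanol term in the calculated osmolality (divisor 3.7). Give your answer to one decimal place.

-0.7 mOsm/kg

Calculated osmolality = 2·Na + glucose/18 + urea + ethanol/3.7
= 2·134 + 125/18 + 7.1 + 154/3.7
= 268 + 6.94 + 7.10 + 41.62
= 323.66 mOsm/kg ≈ 323.7 mOsm/kg
Osmolar gap = measured − calculated = 323 − 323.7 = -0.7 mOsm/kg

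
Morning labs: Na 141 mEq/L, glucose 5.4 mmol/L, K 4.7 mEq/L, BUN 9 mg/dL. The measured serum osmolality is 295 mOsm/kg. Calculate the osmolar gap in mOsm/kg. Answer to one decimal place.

4.4 mOsm/kg

Calculated osmolality = 2·Na + glucose + BUN/2.8
= 2·141 + 5.4 + 9/2.8
= 282 + 5.40 + 3.21
= 290.61 mOsm/kg ≈ 290.6 mOsm/kg
Osmolar gap = measured − calculated = 295 − 290.6 = 4.4 mOsm/kg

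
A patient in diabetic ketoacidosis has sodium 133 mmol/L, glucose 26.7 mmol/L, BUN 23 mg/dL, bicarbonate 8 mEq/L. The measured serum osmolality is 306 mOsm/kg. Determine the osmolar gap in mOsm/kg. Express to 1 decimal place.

Calculated osmolality = 2·Na + glucose + BUN/2.8
= 2·133 + 26.7 + 23/2.8
= 266 + 26.70 + 8.21
= 300.91 mOsm/kg ≈ 300.9 mOsm/kg
Osmolar gap = measured − calculated = 306 − 300.9 = 5.1 mOsm/kg

5.1 mOsm/kg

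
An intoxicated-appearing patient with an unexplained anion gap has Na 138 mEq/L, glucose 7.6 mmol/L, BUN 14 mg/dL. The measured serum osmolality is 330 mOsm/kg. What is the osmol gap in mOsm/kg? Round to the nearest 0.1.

41.4 mOsm/kg

Calculated osmolality = 2·Na + glucose + BUN/2.8
= 2·138 + 7.6 + 14/2.8
= 276 + 7.60 + 5
= 288.6 mOsm/kg ≈ 288.6 mOsm/kg
Osmolar gap = measured − calculated = 330 − 288.6 = 41.4 mOsm/kg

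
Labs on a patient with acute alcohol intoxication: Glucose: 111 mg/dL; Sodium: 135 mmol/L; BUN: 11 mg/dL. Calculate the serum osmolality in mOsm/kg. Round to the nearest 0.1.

Calculated osmolality = 2·Na + glucose/18 + BUN/2.8
= 2·135 + 111/18 + 11/2.8
= 270 + 6.17 + 3.93
= 280.1 mOsm/kg

280.1 mOsm/kg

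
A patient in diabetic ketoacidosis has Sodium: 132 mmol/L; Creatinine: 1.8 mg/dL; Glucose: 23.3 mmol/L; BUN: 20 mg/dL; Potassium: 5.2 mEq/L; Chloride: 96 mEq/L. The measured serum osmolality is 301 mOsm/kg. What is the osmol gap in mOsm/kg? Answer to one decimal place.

Calculated osmolality = 2·Na + glucose + BUN/2.8
= 2·132 + 23.3 + 20/2.8
= 264 + 23.30 + 7.14
= 294.44 mOsm/kg ≈ 294.4 mOsm/kg
Osmolar gap = measured − calculated = 301 − 294.4 = 6.6 mOsm/kg

6.6 mOsm/kg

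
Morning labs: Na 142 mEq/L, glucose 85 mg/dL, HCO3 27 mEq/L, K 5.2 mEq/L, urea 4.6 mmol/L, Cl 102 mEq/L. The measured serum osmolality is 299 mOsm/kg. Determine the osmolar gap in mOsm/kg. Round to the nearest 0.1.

Calculated osmolality = 2·Na + glucose/18 + urea
= 2·142 + 85/18 + 4.6
= 284 + 4.72 + 4.60
= 293.32 mOsm/kg ≈ 293.3 mOsm/kg
Osmolar gap = measured − calculated = 299 − 293.3 = 5.7 mOsm/kg

5.7 mOsm/kg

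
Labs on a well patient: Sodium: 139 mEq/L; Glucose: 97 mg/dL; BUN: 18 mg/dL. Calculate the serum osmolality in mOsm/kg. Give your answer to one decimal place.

289.8 mOsm/kg

Calculated osmolality = 2·Na + glucose/18 + BUN/2.8
= 2·139 + 97/18 + 18/2.8
= 278 + 5.39 + 6.43
= 289.82 mOsm/kg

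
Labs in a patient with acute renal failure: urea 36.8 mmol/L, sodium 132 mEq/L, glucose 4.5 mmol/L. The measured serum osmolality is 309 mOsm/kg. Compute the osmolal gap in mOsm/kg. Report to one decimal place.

3.7 mOsm/kg

Calculated osmolality = 2·Na + glucose + urea
= 2·132 + 4.5 + 36.8
= 264 + 4.50 + 36.80
= 305.3 mOsm/kg ≈ 305.3 mOsm/kg
Osmolar gap = measured − calculated = 309 − 305.3 = 3.7 mOsm/kg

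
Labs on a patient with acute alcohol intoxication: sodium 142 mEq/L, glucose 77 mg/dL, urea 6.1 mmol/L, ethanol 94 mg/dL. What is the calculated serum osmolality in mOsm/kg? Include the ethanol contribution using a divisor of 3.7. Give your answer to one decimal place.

Calculated osmolality = 2·Na + glucose/18 + urea + ethanol/3.7
= 2·142 + 77/18 + 6.1 + 94/3.7
= 284 + 4.28 + 6.10 + 25.41
= 319.79 mOsm/kg

319.8 mOsm/kg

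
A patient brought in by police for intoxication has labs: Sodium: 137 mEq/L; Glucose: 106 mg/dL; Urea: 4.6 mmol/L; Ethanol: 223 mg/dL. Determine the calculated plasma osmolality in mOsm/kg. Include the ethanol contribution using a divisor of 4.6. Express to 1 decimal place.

333.0 mOsm/kg

Calculated osmolality = 2·Na + glucose/18 + urea + ethanol/4.6
= 2·137 + 106/18 + 4.6 + 223/4.6
= 274 + 5.89 + 4.60 + 48.48
= 332.97 mOsm/kg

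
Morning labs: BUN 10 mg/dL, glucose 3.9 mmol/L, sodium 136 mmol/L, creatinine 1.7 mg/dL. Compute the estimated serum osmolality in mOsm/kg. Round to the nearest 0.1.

279.5 mOsm/kg

Calculated osmolality = 2·Na + glucose + BUN/2.8
= 2·136 + 3.9 + 10/2.8
= 272 + 3.90 + 3.57
= 279.47 mOsm/kg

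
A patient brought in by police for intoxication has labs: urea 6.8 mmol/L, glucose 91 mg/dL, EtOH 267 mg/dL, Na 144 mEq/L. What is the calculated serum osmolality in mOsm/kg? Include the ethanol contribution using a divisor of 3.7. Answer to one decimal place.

Calculated osmolality = 2·Na + glucose/18 + urea + ethanol/3.7
= 2·144 + 91/18 + 6.8 + 267/3.7
= 288 + 5.06 + 6.80 + 72.16
= 372.02 mOsm/kg

372.0 mOsm/kg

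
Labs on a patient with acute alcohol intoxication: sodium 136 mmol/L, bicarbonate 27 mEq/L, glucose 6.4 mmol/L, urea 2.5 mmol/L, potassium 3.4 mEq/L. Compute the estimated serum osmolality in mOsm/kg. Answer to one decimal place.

280.9 mOsm/kg

Calculated osmolality = 2·Na + glucose + urea
= 2·136 + 6.4 + 2.5
= 272 + 6.40 + 2.50
= 280.9 mOsm/kg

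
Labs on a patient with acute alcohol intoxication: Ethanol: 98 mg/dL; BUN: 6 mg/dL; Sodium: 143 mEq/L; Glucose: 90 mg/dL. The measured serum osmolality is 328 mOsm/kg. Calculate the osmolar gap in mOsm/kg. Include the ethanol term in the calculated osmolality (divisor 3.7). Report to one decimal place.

8.4 mOsm/kg

Calculated osmolality = 2·Na + glucose/18 + BUN/2.8 + ethanol/3.7
= 2·143 + 90/18 + 6/2.8 + 98/3.7
= 286 + 5 + 2.14 + 26.49
= 319.63 mOsm/kg ≈ 319.6 mOsm/kg
Osmolar gap = measured − calculated = 328 − 319.6 = 8.4 mOsm/kg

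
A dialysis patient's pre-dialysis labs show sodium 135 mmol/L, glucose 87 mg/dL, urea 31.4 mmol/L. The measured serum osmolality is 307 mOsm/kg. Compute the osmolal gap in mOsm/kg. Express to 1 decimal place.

0.8 mOsm/kg

Calculated osmolality = 2·Na + glucose/18 + urea
= 2·135 + 87/18 + 31.4
= 270 + 4.83 + 31.40
= 306.23 mOsm/kg ≈ 306.2 mOsm/kg
Osmolar gap = measured − calculated = 307 − 306.2 = 0.8 mOsm/kg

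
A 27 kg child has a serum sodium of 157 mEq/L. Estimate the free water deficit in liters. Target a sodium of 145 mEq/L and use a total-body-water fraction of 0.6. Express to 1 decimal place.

1.3 L

TBW = 0.6 · 27 = 16.2 L
Free water deficit = TBW · (Na/145 − 1)
= 16.2 · (157/145 − 1)
= 16.2 · 0.0828
= 1.34 L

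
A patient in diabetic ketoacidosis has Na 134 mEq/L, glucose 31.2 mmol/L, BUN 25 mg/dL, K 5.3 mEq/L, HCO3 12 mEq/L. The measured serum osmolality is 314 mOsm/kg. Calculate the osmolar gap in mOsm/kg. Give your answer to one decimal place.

Calculated osmolality = 2·Na + glucose + BUN/2.8
= 2·134 + 31.2 + 25/2.8
= 268 + 31.20 + 8.93
= 308.13 mOsm/kg ≈ 308.1 mOsm/kg
Osmolar gap = measured − calculated = 314 − 308.1 = 5.9 mOsm/kg

5.9 mOsm/kg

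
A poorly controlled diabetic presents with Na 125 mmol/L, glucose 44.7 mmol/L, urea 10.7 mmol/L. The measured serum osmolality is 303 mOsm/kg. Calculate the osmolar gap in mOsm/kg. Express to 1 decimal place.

-2.4 mOsm/kg

Calculated osmolality = 2·Na + glucose + urea
= 2·125 + 44.7 + 10.7
= 250 + 44.70 + 10.70
= 305.4 mOsm/kg ≈ 305.4 mOsm/kg
Osmolar gap = measured − calculated = 303 − 305.4 = -2.4 mOsm/kg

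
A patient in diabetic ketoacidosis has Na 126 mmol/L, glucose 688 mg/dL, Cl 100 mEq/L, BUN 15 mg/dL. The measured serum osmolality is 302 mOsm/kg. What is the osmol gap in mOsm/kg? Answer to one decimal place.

Calculated osmolality = 2·Na + glucose/18 + BUN/2.8
= 2·126 + 688/18 + 15/2.8
= 252 + 38.22 + 5.36
= 295.58 mOsm/kg ≈ 295.6 mOsm/kg
Osmolar gap = measured − calculated = 302 − 295.6 = 6.4 mOsm/kg

6.4 mOsm/kg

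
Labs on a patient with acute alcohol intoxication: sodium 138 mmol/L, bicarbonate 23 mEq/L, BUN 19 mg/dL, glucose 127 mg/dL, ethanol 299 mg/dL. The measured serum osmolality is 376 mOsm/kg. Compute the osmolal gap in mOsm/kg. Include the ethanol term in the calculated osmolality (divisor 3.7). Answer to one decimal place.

Calculated osmolality = 2·Na + glucose/18 + BUN/2.8 + ethanol/3.7
= 2·138 + 127/18 + 19/2.8 + 299/3.7
= 276 + 7.06 + 6.79 + 80.81
= 370.66 mOsm/kg ≈ 370.7 mOsm/kg
Osmolar gap = measured − calculated = 376 − 370.7 = 5.3 mOsm/kg

5.3 mOsm/kg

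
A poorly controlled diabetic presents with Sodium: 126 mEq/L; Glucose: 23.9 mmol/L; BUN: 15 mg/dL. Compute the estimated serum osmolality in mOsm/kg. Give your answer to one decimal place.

281.3 mOsm/kg

Calculated osmolality = 2·Na + glucose + BUN/2.8
= 2·126 + 23.9 + 15/2.8
= 252 + 23.90 + 5.36
= 281.26 mOsm/kg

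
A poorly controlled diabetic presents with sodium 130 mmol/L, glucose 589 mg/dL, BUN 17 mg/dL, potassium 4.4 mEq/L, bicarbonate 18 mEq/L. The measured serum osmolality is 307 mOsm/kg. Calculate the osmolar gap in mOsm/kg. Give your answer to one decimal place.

8.2 mOsm/kg

Calculated osmolality = 2·Na + glucose/18 + BUN/2.8
= 2·130 + 589/18 + 17/2.8
= 260 + 32.72 + 6.07
= 298.79 mOsm/kg ≈ 298.8 mOsm/kg
Osmolar gap = measured − calculated = 307 − 298.8 = 8.2 mOsm/kg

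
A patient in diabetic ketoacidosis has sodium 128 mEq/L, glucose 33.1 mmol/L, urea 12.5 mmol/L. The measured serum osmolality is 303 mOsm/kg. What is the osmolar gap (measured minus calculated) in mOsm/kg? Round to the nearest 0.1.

1.4 mOsm/kg

Calculated osmolality = 2·Na + glucose + urea
= 2·128 + 33.1 + 12.5
= 256 + 33.10 + 12.50
= 301.6 mOsm/kg ≈ 301.6 mOsm/kg
Osmolar gap = measured − calculated = 303 − 301.6 = 1.4 mOsm/kg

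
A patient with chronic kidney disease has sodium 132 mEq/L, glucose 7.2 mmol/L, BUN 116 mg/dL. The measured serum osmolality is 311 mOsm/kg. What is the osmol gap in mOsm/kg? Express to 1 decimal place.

Calculated osmolality = 2·Na + glucose + BUN/2.8
= 2·132 + 7.2 + 116/2.8
= 264 + 7.20 + 41.43
= 312.63 mOsm/kg ≈ 312.6 mOsm/kg
Osmolar gap = measured − calculated = 311 − 312.6 = -1.6 mOsm/kg

-1.6 mOsm/kg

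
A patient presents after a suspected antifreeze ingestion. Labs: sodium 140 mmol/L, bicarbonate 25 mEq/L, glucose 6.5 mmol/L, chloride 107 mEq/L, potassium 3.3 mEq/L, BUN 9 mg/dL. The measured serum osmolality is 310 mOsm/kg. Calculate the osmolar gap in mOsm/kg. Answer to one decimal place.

Calculated osmolality = 2·Na + glucose + BUN/2.8
= 2·140 + 6.5 + 9/2.8
= 280 + 6.50 + 3.21
= 289.71 mOsm/kg ≈ 289.7 mOsm/kg
Osmolar gap = measured − calculated = 310 − 289.7 = 20.3 mOsm/kg

20.3 mOsm/kg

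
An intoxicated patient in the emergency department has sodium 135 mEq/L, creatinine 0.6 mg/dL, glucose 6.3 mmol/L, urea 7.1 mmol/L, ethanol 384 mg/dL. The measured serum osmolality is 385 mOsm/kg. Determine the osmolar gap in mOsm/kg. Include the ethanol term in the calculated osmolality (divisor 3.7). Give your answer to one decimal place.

-2.2 mOsm/kg

Calculated osmolality = 2·Na + glucose + urea + ethanol/3.7
= 2·135 + 6.3 + 7.1 + 384/3.7
= 270 + 6.30 + 7.10 + 103.78
= 387.18 mOsm/kg ≈ 387.2 mOsm/kg
Osmolar gap = measured − calculated = 385 − 387.2 = -2.2 mOsm/kg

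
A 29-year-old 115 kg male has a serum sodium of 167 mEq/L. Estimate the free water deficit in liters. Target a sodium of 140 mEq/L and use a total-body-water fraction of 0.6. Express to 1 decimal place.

13.3 L

TBW = 0.6 · 115 = 69 L
Free water deficit = TBW · (Na/140 − 1)
= 69 · (167/140 − 1)
= 69 · 0.1929
= 13.31 L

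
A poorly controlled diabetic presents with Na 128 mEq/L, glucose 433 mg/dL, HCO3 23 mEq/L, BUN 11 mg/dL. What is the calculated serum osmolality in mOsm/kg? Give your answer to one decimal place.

284.0 mOsm/kg

Calculated osmolality = 2·Na + glucose/18 + BUN/2.8
= 2·128 + 433/18 + 11/2.8
= 256 + 24.06 + 3.93
= 283.99 mOsm/kg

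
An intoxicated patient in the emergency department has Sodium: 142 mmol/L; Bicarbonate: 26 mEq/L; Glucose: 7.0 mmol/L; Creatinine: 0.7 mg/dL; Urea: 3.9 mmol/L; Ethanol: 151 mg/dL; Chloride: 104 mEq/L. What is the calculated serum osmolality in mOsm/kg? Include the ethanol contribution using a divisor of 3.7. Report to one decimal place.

335.7 mOsm/kg

Calculated osmolality = 2·Na + glucose + urea + ethanol/3.7
= 2·142 + 7 + 3.9 + 151/3.7
= 284 + 7 + 3.90 + 40.81
= 335.71 mOsm/kg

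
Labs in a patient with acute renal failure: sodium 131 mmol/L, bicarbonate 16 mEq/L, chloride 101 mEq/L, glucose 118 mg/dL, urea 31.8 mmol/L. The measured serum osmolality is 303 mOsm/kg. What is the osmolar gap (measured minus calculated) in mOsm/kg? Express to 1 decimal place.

Calculated osmolality = 2·Na + glucose/18 + urea
= 2·131 + 118/18 + 31.8
= 262 + 6.56 + 31.80
= 300.36 mOsm/kg ≈ 300.4 mOsm/kg
Osmolar gap = measured − calculated = 303 − 300.4 = 2.6 mOsm/kg

2.6 mOsm/kg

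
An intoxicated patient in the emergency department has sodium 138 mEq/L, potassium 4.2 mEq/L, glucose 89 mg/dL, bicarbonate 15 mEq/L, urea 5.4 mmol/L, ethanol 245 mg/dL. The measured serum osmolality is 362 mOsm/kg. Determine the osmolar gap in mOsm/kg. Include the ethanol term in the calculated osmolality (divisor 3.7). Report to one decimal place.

Calculated osmolality = 2·Na + glucose/18 + urea + ethanol/3.7
= 2·138 + 89/18 + 5.4 + 245/3.7
= 276 + 4.94 + 5.40 + 66.22
= 352.56 mOsm/kg ≈ 352.6 mOsm/kg
Osmolar gap = measured − calculated = 362 − 352.6 = 9.4 mOsm/kg

9.4 mOsm/kg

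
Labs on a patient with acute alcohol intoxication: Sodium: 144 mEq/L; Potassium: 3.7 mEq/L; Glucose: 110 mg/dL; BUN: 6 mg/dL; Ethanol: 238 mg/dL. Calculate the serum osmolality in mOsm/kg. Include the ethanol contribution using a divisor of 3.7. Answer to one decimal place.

360.6 mOsm/kg

Calculated osmolality = 2·Na + glucose/18 + BUN/2.8 + ethanol/3.7
= 2·144 + 110/18 + 6/2.8 + 238/3.7
= 288 + 6.11 + 2.14 + 64.32
= 360.57 mOsm/kg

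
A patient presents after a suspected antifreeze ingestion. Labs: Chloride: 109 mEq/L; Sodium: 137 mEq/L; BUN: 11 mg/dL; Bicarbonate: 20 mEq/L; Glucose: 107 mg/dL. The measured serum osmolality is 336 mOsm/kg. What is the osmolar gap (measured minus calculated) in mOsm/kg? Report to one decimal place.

52.1 mOsm/kg

Calculated osmolality = 2·Na + glucose/18 + BUN/2.8
= 2·137 + 107/18 + 11/2.8
= 274 + 5.94 + 3.93
= 283.87 mOsm/kg ≈ 283.9 mOsm/kg
Osmolar gap = measured − calculated = 336 − 283.9 = 52.1 mOsm/kg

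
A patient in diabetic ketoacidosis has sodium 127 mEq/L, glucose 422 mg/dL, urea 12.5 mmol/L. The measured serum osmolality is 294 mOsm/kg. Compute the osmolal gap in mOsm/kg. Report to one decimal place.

4.1 mOsm/kg

Calculated osmolality = 2·Na + glucose/18 + urea
= 2·127 + 422/18 + 12.5
= 254 + 23.44 + 12.50
= 289.94 mOsm/kg ≈ 289.9 mOsm/kg
Osmolar gap = measured − calculated = 294 − 289.9 = 4.1 mOsm/kg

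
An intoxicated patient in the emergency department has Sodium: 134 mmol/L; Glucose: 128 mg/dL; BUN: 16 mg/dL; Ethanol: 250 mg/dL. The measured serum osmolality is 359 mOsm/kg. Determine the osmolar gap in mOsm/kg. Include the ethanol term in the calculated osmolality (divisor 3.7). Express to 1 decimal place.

Calculated osmolality = 2·Na + glucose/18 + BUN/2.8 + ethanol/3.7
= 2·134 + 128/18 + 16/2.8 + 250/3.7
= 268 + 7.11 + 5.71 + 67.57
= 348.39 mOsm/kg ≈ 348.4 mOsm/kg
Osmolar gap = measured − calculated = 359 − 348.4 = 10.6 mOsm/kg

10.6 mOsm/kg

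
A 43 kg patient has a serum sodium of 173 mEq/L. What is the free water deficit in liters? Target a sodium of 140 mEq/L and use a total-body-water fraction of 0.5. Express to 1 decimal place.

5.1 L

TBW = 0.5 · 43 = 21.5 L
Free water deficit = TBW · (Na/140 − 1)
= 21.5 · (173/140 − 1)
= 21.5 · 0.2357
= 5.07 L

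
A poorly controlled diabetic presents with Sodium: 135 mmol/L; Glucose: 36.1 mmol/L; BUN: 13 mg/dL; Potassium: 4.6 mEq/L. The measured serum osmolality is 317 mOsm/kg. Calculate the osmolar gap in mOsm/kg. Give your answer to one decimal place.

6.3 mOsm/kg

Calculated osmolality = 2·Na + glucose + BUN/2.8
= 2·135 + 36.1 + 13/2.8
= 270 + 36.10 + 4.64
= 310.74 mOsm/kg ≈ 310.7 mOsm/kg
Osmolar gap = measured − calculated = 317 − 310.7 = 6.3 mOsm/kg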